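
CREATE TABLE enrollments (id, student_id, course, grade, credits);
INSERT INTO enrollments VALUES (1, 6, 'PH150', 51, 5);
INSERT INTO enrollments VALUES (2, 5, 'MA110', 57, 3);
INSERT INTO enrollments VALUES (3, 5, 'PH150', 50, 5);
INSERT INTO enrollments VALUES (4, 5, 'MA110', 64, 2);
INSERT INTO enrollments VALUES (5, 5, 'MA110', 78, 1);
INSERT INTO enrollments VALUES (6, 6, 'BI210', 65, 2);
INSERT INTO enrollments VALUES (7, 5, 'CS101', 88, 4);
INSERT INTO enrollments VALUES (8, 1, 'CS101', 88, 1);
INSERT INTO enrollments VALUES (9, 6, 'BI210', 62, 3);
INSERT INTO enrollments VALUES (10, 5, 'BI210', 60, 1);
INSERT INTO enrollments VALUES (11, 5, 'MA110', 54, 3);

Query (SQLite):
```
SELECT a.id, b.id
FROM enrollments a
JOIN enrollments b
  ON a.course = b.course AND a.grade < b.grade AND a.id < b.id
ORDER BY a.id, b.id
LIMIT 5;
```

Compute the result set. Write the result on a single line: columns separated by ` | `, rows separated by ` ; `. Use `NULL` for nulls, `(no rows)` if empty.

Pairs (a,b) with same course, a.grade < b.grade, a.id < b.id.
course groups: BI210:{6,9,10} CS101:{7,8} MA110:{2,4,5,11} PH150:{1,3}
Ordered by (a.id, b.id); first 5.

2 | 4 ; 2 | 5 ; 4 | 5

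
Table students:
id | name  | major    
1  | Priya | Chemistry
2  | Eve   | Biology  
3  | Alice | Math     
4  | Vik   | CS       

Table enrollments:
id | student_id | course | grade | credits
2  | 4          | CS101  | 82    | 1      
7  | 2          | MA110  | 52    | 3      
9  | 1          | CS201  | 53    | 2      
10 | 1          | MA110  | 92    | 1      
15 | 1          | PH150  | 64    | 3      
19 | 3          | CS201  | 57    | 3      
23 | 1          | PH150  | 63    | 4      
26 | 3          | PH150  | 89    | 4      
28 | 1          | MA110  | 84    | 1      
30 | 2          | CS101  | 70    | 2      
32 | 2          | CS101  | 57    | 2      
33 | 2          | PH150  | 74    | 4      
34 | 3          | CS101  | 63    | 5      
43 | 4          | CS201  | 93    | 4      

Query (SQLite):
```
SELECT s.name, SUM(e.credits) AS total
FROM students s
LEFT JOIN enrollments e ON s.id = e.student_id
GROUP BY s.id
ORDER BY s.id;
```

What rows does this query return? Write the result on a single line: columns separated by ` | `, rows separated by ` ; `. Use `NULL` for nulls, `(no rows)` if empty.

LEFT JOIN keeps every students row; unmatched ones get NULL for enrollments columns.
Group by students.id and compute SUM(e.credits). SUM over an all-NULL group is NULL.
  1: ids {9, 10, 15, 23, 28} → SUM(e.credits)=11
  2: ids {7, 30, 32, 33} → SUM(e.credits)=11
  3: ids {19, 26, 34} → SUM(e.credits)=12
  4: ids {2, 43} → SUM(e.credits)=5

Priya | 11 ; Eve | 11 ; Alice | 12 ; Vik | 5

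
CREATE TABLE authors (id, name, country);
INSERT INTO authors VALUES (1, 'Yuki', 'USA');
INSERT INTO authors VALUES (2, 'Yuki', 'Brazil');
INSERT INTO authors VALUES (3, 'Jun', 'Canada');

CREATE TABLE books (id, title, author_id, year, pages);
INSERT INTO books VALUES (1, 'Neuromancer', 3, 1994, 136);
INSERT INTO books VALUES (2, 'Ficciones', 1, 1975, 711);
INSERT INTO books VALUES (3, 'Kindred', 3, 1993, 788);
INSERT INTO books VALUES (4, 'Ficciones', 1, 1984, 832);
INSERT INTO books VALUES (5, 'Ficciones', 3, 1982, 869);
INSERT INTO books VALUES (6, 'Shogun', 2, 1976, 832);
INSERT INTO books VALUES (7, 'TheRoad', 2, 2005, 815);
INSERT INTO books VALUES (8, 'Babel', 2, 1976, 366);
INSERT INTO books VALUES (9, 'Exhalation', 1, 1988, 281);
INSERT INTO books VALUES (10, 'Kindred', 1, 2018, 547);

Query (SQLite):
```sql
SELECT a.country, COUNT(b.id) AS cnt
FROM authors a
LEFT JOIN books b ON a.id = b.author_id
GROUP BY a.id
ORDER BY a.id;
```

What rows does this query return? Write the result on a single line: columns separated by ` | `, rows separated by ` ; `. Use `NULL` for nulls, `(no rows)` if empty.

USA | 4 ; Brazil | 3 ; Canada | 3

LEFT JOIN keeps every authors row; unmatched ones get NULL for books columns.
Group by authors.id and compute COUNT(b.id). COUNT(col) of an all-NULL group is 0.
  1: ids {2, 4, 9, 10} → COUNT(b.id)=4
  2: ids {6, 7, 8} → COUNT(b.id)=3
  3: ids {1, 3, 5} → COUNT(b.id)=3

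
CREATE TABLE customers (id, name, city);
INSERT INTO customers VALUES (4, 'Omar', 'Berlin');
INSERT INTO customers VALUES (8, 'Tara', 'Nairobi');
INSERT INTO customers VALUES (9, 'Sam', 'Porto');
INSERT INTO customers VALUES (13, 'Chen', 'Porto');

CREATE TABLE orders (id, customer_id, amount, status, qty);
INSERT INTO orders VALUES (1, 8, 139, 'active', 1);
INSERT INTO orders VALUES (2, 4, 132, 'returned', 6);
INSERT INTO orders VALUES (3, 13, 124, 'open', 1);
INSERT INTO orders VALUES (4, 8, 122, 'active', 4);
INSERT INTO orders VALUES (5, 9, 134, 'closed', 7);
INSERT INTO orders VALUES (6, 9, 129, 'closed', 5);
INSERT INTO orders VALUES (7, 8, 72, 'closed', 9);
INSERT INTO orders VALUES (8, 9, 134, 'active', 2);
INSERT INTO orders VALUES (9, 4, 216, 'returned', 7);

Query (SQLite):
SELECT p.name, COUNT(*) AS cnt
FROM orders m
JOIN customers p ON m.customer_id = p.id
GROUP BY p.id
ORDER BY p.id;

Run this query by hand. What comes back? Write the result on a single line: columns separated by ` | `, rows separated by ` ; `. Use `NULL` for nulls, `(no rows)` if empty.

Join each orders row to its customers via customer_id.
Group joined rows by customers.id; compute COUNT(*) per group.
  4: ids {2, 9} → COUNT(*)=2
  8: ids {1, 4, 7} → COUNT(*)=3
  9: ids {5, 6, 8} → COUNT(*)=3
  13: ids {3} → COUNT(*)=1

Omar | 2 ; Tara | 3 ; Sam | 3 ; Chen | 1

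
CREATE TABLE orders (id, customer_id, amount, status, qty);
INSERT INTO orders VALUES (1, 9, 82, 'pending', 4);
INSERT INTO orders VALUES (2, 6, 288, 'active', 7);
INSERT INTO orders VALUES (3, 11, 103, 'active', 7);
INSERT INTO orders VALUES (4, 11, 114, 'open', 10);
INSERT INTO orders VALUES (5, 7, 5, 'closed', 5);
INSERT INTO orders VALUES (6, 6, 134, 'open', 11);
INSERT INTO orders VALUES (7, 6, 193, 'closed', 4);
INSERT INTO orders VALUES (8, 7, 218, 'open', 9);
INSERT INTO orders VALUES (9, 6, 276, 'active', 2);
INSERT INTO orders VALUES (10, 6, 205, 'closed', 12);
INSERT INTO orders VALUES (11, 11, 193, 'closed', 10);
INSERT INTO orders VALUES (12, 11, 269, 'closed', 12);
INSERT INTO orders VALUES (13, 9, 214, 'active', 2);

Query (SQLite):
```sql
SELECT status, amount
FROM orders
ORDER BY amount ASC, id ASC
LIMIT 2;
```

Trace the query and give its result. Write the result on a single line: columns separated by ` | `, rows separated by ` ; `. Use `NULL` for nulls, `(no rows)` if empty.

Sort by amount asc, tiebreak id asc: (5, id=5), (82, id=1), (103, id=3), (114, id=4), (134, id=6) …. Take first 2.

closed | 5 ; pending | 82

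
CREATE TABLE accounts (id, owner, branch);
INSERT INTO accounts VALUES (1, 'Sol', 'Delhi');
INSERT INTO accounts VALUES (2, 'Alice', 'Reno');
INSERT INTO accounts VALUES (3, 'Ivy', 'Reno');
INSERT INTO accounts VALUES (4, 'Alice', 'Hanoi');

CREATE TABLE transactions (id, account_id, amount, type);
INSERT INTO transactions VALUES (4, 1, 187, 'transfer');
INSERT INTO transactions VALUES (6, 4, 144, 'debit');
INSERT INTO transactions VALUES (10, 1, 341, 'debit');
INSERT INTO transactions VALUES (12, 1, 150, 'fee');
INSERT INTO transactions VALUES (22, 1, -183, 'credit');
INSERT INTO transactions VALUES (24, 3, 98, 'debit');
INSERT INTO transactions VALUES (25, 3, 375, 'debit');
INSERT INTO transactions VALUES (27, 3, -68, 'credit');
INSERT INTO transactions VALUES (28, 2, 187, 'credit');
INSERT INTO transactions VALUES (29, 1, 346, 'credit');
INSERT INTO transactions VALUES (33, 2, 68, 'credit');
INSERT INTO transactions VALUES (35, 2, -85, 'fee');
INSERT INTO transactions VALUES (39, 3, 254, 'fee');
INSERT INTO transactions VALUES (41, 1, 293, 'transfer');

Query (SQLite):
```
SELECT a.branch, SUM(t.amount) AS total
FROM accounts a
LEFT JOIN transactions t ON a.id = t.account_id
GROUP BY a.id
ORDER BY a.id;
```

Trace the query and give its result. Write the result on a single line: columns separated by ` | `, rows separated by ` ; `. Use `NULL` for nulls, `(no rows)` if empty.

Delhi | 1134 ; Reno | 170 ; Reno | 659 ; Hanoi | 144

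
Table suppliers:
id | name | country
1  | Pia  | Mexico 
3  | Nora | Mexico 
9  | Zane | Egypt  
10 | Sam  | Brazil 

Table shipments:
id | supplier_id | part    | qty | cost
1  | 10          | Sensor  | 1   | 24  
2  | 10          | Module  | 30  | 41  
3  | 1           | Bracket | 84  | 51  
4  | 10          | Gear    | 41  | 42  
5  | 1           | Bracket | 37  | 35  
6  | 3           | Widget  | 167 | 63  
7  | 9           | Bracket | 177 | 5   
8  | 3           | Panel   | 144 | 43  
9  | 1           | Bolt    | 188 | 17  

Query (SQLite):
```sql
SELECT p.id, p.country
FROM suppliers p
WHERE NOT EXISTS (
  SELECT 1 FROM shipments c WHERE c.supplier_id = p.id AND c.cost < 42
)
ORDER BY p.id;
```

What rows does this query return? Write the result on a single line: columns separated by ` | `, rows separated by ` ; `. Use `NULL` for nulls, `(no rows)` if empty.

For each suppliers row, check whether any shipments with matching supplier_id has cost < 42.
Keep rows where that is false.

3 | Mexico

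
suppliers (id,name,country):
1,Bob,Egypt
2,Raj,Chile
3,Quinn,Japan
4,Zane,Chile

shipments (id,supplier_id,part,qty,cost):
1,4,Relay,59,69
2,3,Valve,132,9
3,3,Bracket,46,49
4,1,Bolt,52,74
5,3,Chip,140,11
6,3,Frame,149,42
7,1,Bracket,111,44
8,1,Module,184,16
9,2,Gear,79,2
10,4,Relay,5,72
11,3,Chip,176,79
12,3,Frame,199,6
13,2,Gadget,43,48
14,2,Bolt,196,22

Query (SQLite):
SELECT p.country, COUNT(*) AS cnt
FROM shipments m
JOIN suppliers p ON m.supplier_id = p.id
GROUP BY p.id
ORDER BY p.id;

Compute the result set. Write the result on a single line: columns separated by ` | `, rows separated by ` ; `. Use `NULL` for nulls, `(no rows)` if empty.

Join each shipments row to its suppliers via supplier_id.
Group joined rows by suppliers.id; compute COUNT(*) per group.
  1: ids {4, 7, 8} → COUNT(*)=3
  2: ids {9, 13, 14} → COUNT(*)=3
  3: ids {2, 3, 5, 6, 11, 12} → COUNT(*)=6
  4: ids {1, 10} → COUNT(*)=2

Egypt | 3 ; Chile | 3 ; Japan | 6 ; Chile | 2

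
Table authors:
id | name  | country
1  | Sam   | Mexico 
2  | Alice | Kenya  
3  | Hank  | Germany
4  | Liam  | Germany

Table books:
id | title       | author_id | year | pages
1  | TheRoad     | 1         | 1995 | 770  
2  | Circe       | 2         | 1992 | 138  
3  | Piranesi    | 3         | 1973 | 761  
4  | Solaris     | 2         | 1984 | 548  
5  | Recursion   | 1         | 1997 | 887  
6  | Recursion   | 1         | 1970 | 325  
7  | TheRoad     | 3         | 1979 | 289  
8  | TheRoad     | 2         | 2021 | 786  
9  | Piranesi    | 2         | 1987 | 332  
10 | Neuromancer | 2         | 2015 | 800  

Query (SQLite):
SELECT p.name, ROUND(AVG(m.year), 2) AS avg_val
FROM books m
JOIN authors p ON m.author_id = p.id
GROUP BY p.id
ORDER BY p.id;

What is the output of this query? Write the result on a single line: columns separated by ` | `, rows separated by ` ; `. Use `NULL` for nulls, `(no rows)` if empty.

Join each books row to its authors via author_id.
Group joined rows by authors.id; compute ROUND(AVG(m.year), 2) per group.
  1: ids {1, 5, 6} → ROUND(AVG(m.year), 2)=1987.33
  2: ids {2, 4, 8, 9, 10} → ROUND(AVG(m.year), 2)=1999.8
  3: ids {3, 7} → ROUND(AVG(m.year), 2)=1976

Sam | 1987.33 ; Alice | 1999.8 ; Hank | 1976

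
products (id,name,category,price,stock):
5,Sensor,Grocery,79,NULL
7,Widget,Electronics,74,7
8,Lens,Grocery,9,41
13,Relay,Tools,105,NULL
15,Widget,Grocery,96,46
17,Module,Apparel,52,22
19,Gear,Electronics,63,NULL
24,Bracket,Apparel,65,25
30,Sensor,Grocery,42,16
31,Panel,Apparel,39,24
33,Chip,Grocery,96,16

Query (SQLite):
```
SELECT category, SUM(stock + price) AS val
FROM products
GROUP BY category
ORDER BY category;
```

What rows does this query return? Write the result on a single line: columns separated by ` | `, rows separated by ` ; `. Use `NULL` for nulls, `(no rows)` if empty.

For each row compute stock + price.
Group by category; take SUM of the expression per group.
  Apparel: ids {17, 24, 31} → SUM(stock + price)=227
  Electronics: ids {7, 19} → SUM(stock + price)=81
  Grocery: ids {5, 8, 15, 30, 33} → SUM(stock + price)=362
  Tools: ids {13} → SUM(stock + price)=NULL

Apparel | 227 ; Electronics | 81 ; Grocery | 362 ; Tools | NULL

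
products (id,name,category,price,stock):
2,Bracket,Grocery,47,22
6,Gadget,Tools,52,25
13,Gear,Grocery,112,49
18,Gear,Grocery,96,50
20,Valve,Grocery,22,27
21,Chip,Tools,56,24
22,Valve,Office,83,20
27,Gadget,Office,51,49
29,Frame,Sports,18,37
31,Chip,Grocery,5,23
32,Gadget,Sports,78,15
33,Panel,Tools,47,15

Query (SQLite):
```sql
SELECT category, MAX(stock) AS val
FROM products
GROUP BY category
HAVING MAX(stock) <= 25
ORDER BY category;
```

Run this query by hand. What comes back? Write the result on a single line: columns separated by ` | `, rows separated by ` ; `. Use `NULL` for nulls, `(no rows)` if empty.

Tools | 25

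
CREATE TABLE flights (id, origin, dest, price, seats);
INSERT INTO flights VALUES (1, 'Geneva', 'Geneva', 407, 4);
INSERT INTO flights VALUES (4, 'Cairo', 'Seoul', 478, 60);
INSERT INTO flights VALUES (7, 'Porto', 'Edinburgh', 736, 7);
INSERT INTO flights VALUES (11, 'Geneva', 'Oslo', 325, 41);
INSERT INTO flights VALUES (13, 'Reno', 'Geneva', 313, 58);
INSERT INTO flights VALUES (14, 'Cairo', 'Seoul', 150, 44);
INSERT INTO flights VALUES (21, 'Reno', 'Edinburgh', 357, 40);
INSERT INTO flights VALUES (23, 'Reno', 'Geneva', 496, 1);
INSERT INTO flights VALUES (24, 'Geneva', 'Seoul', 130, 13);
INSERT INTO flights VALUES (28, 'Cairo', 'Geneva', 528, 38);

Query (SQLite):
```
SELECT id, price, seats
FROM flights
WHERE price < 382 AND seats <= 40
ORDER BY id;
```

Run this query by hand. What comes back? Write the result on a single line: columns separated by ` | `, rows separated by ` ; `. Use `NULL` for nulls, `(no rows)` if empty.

21 | 357 | 40 ; 24 | 130 | 13

price < 382: ids {11, 13, 14, 21, 24}
seats <= 40: ids {1, 7, 21, 23, 24, 28}
Combine with AND.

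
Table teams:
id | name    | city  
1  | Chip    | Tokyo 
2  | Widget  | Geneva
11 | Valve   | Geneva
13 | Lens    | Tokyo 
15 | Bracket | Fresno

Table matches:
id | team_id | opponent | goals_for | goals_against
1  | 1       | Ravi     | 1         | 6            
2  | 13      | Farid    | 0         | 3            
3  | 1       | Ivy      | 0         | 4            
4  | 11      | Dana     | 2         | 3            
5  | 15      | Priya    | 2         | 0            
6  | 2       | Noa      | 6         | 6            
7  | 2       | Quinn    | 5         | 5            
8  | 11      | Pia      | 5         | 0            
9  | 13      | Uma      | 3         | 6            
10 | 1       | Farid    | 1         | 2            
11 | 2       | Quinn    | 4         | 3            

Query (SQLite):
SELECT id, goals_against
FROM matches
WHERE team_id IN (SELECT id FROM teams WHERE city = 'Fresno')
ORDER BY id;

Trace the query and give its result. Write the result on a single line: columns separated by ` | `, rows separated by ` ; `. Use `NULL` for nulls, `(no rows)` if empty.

Inner query: teams.id where city = 'Fresno'.
Outer: keep matches rows whose team_id is in that set.
Inner query → {15}

5 | 0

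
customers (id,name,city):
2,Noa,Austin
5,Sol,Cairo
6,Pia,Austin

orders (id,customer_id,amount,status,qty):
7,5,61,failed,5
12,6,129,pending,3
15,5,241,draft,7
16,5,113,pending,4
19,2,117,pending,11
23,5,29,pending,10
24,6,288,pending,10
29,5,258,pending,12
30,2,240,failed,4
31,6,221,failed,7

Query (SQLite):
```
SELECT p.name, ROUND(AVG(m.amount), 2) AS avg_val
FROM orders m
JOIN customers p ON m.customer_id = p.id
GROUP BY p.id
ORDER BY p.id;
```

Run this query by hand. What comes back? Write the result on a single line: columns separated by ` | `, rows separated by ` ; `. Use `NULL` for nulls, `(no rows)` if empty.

Join each orders row to its customers via customer_id.
Group joined rows by customers.id; compute ROUND(AVG(m.amount), 2) per group.
  2: ids {19, 30} → ROUND(AVG(m.amount), 2)=178.5
  5: ids {7, 15, 16, 23, 29} → ROUND(AVG(m.amount), 2)=140.4
  6: ids {12, 24, 31} → ROUND(AVG(m.amount), 2)=212.67

Noa | 178.5 ; Sol | 140.4 ; Pia | 212.67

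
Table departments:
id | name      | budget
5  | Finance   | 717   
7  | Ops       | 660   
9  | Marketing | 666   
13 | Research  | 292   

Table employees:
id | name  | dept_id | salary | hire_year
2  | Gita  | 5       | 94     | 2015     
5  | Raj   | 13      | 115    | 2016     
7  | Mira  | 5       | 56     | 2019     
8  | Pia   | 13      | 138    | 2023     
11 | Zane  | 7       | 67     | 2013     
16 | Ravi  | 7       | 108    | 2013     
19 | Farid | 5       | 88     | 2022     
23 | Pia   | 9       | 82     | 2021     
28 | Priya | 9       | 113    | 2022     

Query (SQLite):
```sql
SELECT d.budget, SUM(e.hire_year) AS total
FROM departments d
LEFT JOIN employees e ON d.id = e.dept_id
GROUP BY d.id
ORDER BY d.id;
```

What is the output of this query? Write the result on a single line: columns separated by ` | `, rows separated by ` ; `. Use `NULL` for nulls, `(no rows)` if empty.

717 | 6056 ; 660 | 4026 ; 666 | 4043 ; 292 | 4039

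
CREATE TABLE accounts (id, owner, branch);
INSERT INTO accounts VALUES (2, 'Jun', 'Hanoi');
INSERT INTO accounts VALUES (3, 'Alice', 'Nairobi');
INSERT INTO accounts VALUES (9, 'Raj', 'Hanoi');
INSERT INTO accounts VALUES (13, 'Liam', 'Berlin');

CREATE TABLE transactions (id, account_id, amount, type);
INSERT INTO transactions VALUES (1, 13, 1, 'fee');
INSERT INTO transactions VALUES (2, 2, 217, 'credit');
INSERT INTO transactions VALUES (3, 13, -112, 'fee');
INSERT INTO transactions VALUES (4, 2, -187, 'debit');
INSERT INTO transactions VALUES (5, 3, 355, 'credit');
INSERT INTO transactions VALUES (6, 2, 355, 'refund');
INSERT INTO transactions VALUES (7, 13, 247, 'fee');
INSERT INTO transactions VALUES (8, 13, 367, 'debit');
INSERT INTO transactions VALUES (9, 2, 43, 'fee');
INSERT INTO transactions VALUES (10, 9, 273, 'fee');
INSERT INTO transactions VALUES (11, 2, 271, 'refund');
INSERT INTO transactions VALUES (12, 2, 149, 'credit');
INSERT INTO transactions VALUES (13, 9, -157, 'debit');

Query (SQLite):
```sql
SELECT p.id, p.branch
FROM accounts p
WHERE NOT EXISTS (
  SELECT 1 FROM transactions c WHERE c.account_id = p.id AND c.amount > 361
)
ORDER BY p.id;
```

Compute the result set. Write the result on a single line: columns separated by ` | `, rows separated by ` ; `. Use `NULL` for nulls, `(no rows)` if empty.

2 | Hanoi ; 3 | Nairobi ; 9 | Hanoi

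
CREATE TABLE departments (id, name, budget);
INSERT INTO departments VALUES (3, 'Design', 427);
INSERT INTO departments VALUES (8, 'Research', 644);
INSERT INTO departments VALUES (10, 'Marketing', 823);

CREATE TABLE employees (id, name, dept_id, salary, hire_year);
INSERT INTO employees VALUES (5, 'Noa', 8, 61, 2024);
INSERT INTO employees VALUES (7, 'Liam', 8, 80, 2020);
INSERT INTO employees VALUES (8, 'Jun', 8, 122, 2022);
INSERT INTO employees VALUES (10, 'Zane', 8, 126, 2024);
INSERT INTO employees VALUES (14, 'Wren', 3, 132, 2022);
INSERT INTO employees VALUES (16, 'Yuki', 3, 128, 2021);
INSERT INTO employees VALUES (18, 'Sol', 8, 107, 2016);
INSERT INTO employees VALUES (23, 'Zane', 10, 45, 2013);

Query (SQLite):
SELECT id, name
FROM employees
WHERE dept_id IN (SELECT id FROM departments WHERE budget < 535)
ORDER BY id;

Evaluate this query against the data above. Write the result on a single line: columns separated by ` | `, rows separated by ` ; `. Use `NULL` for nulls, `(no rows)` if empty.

14 | Wren ; 16 | Yuki

Inner query: departments.id where budget < 535.
Outer: keep employees rows whose dept_id is in that set.
Inner query → {3}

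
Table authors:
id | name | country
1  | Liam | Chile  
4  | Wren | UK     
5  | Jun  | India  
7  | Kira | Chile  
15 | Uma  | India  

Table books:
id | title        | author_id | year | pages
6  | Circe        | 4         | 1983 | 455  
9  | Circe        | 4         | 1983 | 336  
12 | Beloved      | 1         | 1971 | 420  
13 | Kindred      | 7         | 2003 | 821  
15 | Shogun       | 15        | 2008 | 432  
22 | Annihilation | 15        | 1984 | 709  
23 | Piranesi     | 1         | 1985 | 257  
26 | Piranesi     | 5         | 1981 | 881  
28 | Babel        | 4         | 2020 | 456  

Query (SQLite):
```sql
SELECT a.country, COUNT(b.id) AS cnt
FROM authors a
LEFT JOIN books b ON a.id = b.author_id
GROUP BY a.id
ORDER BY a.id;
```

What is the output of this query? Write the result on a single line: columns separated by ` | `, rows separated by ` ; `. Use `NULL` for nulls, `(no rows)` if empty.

LEFT JOIN keeps every authors row; unmatched ones get NULL for books columns.
Group by authors.id and compute COUNT(b.id). COUNT(col) of an all-NULL group is 0.
  1: ids {12, 23} → COUNT(b.id)=2
  4: ids {6, 9, 28} → COUNT(b.id)=3
  5: ids {26} → COUNT(b.id)=1
  7: ids {13} → COUNT(b.id)=1
  15: ids {15, 22} → COUNT(b.id)=2

Chile | 2 ; UK | 3 ; India | 1 ; Chile | 1 ; India | 2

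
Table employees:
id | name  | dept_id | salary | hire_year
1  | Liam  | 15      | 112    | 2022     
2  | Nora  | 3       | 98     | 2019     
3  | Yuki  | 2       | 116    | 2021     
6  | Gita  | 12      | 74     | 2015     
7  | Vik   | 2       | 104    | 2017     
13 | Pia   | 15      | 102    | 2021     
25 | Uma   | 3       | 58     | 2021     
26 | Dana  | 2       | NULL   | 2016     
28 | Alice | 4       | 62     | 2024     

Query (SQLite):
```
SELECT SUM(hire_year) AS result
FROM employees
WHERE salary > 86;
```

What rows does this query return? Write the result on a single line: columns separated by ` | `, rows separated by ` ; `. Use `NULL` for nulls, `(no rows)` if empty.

Rows where salary > 86 → hire_year values: [2022, 2019, 2021, 2017, 2021].
SUM of non-NULL values = 10100.

10100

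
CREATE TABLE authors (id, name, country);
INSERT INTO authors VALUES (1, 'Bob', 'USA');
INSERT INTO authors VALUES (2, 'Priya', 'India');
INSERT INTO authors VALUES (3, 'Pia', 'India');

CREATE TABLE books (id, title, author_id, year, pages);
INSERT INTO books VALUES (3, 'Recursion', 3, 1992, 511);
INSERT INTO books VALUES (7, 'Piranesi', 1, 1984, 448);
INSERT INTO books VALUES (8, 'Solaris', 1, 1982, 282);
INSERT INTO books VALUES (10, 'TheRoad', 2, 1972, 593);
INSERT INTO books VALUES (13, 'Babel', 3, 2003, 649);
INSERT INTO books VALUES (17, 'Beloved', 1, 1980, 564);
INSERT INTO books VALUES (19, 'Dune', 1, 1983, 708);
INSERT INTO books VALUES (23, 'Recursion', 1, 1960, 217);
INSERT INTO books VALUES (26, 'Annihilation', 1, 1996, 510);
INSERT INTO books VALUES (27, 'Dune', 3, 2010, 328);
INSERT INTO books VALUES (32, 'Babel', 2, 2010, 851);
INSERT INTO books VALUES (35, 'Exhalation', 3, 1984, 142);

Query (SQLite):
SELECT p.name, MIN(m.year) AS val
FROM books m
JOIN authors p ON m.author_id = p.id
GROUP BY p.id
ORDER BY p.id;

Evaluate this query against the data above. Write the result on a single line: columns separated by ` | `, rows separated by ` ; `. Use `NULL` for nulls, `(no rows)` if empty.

Join each books row to its authors via author_id.
Group joined rows by authors.id; compute MIN(m.year) per group.
  1: ids {7, 8, 17, 19, 23, 26} → MIN(m.year)=1960
  2: ids {10, 32} → MIN(m.year)=1972
  3: ids {3, 13, 27, 35} → MIN(m.year)=1984

Bob | 1960 ; Priya | 1972 ; Pia | 1984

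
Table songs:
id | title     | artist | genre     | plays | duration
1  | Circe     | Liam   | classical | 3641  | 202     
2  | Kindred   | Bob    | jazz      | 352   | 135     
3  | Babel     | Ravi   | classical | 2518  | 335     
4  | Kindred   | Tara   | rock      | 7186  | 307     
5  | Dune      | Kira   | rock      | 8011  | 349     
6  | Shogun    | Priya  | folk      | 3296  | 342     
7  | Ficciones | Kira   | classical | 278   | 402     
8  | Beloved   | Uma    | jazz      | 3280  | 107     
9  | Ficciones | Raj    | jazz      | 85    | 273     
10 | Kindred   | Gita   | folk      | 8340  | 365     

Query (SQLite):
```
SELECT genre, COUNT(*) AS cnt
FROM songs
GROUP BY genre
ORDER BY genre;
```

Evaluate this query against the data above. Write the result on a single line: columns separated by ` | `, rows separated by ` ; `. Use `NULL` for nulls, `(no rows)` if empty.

classical | 3 ; folk | 2 ; jazz | 3 ; rock | 2

Partition songs by genre; compute COUNT(*) within each group.
  classical: ids {1, 3, 7} → COUNT(*)=3
  folk: ids {6, 10} → COUNT(*)=2
  jazz: ids {2, 8, 9} → COUNT(*)=3
  rock: ids {4, 5} → COUNT(*)=2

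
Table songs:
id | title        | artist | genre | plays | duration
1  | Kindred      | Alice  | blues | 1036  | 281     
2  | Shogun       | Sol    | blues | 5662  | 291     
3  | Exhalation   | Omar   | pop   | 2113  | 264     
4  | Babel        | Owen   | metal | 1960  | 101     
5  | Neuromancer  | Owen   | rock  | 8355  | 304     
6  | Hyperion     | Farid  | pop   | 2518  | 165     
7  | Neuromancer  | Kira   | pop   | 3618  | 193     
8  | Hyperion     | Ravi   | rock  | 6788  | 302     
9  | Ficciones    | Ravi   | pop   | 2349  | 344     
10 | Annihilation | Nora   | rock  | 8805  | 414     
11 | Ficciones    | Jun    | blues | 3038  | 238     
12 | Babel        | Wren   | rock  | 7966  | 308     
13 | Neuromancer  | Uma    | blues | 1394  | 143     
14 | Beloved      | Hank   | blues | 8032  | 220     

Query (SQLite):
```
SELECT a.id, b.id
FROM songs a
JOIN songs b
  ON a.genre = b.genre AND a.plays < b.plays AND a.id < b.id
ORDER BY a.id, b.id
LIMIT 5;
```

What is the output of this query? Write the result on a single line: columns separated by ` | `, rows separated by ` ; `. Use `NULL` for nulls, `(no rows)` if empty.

1 | 2 ; 1 | 11 ; 1 | 13 ; 1 | 14 ; 2 | 14

Pairs (a,b) with same genre, a.plays < b.plays, a.id < b.id.
genre groups: blues:{1,2,11,13,14} metal:{4} pop:{3,6,7,9} rock:{5,8,10,12}
Ordered by (a.id, b.id); first 5.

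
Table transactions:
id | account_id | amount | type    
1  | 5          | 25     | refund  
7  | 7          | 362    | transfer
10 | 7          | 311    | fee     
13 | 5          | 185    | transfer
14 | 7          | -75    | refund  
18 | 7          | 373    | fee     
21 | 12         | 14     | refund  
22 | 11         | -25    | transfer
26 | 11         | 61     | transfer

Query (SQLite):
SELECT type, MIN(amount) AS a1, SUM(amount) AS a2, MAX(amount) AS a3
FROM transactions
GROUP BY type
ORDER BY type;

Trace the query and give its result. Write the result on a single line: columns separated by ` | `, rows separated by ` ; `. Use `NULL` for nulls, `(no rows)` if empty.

Group transactions by type.
Per group compute: MIN(amount), SUM(amount), MAX(amount).
  fee: ids {10, 18} → MIN(amount)=311, SUM(amount)=684, MAX(amount)=373
  refund: ids {1, 14, 21} → MIN(amount)=-75, SUM(amount)=-36, MAX(amount)=25
  transfer: ids {7, 13, 22, 26} → MIN(amount)=-25, SUM(amount)=583, MAX(amount)=362

fee | 311 | 684 | 373 ; refund | -75 | -36 | 25 ; transfer | -25 | 583 | 362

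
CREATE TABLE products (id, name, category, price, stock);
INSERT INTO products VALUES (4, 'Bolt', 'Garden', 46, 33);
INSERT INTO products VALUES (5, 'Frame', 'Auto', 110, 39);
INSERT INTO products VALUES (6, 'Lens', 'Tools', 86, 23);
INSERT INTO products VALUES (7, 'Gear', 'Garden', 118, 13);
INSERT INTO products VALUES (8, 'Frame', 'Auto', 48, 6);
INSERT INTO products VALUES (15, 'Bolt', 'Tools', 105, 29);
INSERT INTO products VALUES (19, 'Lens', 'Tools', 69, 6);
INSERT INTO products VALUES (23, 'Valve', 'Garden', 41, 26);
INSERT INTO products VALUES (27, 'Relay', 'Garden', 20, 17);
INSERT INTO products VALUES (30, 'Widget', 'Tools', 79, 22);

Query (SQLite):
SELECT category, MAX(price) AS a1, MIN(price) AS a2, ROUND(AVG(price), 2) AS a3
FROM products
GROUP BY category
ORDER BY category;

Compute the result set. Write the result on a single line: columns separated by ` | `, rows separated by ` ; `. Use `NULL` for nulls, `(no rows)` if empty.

Group products by category.
Per group compute: MAX(price), MIN(price), ROUND(AVG(price), 2).
  Auto: ids {5, 8} → MAX(price)=110, MIN(price)=48, ROUND(AVG(price), 2)=79
  Garden: ids {4, 7, 23, 27} → MAX(price)=118, MIN(price)=20, ROUND(AVG(price), 2)=56.25
  Tools: ids {6, 15, 19, 30} → MAX(price)=105, MIN(price)=69, ROUND(AVG(price), 2)=84.75

Auto | 110 | 48 | 79 ; Garden | 118 | 20 | 56.25 ; Tools | 105 | 69 | 84.75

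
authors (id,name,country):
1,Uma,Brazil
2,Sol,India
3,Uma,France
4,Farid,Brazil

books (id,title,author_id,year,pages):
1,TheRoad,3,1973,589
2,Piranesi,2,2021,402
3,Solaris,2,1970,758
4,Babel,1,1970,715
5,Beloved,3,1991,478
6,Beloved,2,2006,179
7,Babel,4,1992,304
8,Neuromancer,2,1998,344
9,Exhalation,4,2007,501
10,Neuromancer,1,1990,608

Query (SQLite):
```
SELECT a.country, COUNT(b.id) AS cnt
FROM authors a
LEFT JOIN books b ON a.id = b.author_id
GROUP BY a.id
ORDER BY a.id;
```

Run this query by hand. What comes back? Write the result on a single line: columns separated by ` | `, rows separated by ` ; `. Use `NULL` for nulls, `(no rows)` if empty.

LEFT JOIN keeps every authors row; unmatched ones get NULL for books columns.
Group by authors.id and compute COUNT(b.id). COUNT(col) of an all-NULL group is 0.
  1: ids {4, 10} → COUNT(b.id)=2
  2: ids {2, 3, 6, 8} → COUNT(b.id)=4
  3: ids {1, 5} → COUNT(b.id)=2
  4: ids {7, 9} → COUNT(b.id)=2

Brazil | 2 ; India | 4 ; France | 2 ; Brazil | 2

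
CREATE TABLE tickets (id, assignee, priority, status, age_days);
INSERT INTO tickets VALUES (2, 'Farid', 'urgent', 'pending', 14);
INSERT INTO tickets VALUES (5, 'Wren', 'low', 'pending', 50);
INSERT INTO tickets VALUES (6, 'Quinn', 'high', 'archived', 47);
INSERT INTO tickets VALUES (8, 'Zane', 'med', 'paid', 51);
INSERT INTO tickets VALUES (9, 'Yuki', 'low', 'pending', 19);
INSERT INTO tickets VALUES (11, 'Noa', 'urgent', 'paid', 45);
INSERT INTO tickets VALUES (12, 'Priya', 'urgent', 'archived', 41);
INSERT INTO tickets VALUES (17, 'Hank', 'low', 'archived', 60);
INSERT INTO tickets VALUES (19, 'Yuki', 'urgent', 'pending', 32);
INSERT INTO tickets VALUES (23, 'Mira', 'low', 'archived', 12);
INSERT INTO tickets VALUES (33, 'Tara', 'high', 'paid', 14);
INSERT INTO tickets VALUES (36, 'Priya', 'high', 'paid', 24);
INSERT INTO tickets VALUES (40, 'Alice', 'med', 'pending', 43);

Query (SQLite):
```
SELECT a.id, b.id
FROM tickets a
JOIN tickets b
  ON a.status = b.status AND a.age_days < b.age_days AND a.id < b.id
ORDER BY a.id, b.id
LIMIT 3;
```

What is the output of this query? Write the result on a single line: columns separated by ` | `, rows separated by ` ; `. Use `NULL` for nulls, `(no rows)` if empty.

2 | 5 ; 2 | 9 ; 2 | 19

Pairs (a,b) with same status, a.age_days < b.age_days, a.id < b.id.
status groups: archived:{6,12,17,23} paid:{8,11,33,36} pending:{2,5,9,19,40}
Ordered by (a.id, b.id); first 3.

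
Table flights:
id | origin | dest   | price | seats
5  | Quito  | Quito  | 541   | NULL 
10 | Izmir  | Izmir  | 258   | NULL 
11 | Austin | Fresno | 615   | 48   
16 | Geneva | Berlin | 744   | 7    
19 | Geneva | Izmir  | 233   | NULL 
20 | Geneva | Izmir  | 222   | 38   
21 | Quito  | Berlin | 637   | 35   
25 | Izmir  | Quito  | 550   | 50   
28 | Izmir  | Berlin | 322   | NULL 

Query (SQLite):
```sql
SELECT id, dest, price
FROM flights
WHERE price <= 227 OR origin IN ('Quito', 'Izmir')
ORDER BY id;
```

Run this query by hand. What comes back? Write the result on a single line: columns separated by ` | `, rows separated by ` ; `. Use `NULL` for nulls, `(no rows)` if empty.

5 | Quito | 541 ; 10 | Izmir | 258 ; 20 | Izmir | 222 ; 21 | Berlin | 637 ; 25 | Quito | 550 ; 28 | Berlin | 322

price <= 227: ids {20}
origin IN ('Quito', 'Izmir'): ids {5, 10, 21, 25, 28}
Combine with OR.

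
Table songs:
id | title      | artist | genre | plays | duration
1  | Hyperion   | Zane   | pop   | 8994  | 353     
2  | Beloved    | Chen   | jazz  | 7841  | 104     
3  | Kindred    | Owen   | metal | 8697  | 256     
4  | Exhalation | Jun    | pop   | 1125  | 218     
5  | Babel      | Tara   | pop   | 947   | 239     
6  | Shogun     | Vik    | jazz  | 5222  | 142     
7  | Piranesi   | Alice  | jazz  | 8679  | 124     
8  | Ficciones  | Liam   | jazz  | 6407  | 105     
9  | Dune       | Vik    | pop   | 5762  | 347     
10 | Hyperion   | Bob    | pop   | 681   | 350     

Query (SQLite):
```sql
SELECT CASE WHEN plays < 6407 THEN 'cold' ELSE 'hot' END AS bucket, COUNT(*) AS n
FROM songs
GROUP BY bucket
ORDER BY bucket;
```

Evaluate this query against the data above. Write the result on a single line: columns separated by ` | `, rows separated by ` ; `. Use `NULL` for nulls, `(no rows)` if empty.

Bucket rows by plays < 6407 → 'cold' else 'hot'; count each bucket.

cold | 5 ; hot | 5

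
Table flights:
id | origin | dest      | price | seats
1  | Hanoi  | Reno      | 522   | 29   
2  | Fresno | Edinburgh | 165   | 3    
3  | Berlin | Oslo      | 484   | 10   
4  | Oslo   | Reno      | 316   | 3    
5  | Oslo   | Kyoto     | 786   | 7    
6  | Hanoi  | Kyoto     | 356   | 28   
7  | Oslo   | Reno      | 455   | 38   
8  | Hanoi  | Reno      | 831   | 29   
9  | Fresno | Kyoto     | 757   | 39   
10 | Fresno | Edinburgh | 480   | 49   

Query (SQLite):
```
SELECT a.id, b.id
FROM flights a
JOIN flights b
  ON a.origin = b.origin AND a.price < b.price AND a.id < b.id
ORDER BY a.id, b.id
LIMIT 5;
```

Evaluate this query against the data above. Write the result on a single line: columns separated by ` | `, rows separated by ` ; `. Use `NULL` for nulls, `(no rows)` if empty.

Pairs (a,b) with same origin, a.price < b.price, a.id < b.id.
origin groups: Berlin:{3} Fresno:{2,9,10} Hanoi:{1,6,8} Oslo:{4,5,7}
Ordered by (a.id, b.id); first 5.

1 | 8 ; 2 | 9 ; 2 | 10 ; 4 | 5 ; 4 | 7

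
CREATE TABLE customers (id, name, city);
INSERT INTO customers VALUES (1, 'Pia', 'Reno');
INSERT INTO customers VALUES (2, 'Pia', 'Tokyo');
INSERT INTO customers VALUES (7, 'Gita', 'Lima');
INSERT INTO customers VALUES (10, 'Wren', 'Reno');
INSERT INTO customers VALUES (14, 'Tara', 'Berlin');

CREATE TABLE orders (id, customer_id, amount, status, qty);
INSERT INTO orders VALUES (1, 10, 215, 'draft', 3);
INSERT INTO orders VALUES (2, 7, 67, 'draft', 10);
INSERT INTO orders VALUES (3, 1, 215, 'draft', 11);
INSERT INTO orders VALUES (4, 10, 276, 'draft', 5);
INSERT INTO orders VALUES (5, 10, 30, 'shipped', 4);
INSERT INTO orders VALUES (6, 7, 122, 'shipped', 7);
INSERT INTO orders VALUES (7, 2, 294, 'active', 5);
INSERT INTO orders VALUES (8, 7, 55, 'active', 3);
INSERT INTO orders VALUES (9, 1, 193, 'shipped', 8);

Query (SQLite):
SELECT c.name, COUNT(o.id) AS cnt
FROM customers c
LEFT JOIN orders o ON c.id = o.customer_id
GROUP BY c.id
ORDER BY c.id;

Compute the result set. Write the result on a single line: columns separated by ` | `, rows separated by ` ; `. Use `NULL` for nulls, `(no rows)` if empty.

Pia | 2 ; Pia | 1 ; Gita | 3 ; Wren | 3 ; Tara | 0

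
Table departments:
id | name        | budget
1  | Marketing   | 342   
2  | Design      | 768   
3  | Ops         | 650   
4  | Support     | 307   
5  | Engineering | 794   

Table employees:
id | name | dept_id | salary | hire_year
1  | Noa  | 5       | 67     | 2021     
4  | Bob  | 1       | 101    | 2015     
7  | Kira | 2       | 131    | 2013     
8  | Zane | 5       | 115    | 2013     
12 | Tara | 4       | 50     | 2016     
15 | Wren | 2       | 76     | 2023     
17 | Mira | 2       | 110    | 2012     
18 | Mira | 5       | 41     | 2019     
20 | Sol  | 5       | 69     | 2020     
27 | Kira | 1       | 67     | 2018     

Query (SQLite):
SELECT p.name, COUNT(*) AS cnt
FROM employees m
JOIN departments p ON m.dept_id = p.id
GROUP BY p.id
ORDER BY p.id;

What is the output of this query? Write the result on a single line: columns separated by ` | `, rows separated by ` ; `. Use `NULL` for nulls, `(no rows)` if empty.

Join each employees row to its departments via dept_id.
Group joined rows by departments.id; compute COUNT(*) per group.
  1: ids {4, 27} → COUNT(*)=2
  2: ids {7, 15, 17} → COUNT(*)=3
  4: ids {12} → COUNT(*)=1
  5: ids {1, 8, 18, 20} → COUNT(*)=4

Marketing | 2 ; Design | 3 ; Support | 1 ; Engineering | 4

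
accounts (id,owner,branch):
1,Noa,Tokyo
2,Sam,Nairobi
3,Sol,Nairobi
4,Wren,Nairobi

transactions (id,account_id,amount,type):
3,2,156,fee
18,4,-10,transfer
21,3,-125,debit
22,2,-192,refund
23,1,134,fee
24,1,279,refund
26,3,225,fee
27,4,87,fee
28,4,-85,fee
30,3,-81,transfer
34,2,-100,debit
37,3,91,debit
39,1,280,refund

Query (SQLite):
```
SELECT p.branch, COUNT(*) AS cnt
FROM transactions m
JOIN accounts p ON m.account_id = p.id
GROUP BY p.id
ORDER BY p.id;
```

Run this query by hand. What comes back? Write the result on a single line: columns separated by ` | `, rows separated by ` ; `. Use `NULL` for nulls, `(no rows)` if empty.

Join each transactions row to its accounts via account_id.
Group joined rows by accounts.id; compute COUNT(*) per group.
  1: ids {23, 24, 39} → COUNT(*)=3
  2: ids {3, 22, 34} → COUNT(*)=3
  3: ids {21, 26, 30, 37} → COUNT(*)=4
  4: ids {18, 27, 28} → COUNT(*)=3

Tokyo | 3 ; Nairobi | 3 ; Nairobi | 4 ; Nairobi | 3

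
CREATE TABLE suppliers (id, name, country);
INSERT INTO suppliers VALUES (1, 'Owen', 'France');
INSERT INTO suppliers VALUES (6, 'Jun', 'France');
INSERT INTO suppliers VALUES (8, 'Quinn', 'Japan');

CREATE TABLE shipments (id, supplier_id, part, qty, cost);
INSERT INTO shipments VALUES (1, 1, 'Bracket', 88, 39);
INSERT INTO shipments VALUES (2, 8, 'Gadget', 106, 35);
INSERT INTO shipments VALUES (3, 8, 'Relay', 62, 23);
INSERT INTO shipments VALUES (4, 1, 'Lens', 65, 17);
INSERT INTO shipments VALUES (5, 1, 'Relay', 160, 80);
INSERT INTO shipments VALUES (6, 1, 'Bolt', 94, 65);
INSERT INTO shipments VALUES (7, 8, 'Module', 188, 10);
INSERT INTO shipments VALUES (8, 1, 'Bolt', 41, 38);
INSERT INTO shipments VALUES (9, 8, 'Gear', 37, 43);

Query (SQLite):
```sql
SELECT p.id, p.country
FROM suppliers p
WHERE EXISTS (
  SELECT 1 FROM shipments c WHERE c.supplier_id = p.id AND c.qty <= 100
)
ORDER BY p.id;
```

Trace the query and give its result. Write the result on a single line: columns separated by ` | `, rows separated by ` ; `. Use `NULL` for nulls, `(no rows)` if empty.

For each suppliers row, check whether any shipments with matching supplier_id has qty <= 100.
Keep rows where that is true.

1 | France ; 8 | Japan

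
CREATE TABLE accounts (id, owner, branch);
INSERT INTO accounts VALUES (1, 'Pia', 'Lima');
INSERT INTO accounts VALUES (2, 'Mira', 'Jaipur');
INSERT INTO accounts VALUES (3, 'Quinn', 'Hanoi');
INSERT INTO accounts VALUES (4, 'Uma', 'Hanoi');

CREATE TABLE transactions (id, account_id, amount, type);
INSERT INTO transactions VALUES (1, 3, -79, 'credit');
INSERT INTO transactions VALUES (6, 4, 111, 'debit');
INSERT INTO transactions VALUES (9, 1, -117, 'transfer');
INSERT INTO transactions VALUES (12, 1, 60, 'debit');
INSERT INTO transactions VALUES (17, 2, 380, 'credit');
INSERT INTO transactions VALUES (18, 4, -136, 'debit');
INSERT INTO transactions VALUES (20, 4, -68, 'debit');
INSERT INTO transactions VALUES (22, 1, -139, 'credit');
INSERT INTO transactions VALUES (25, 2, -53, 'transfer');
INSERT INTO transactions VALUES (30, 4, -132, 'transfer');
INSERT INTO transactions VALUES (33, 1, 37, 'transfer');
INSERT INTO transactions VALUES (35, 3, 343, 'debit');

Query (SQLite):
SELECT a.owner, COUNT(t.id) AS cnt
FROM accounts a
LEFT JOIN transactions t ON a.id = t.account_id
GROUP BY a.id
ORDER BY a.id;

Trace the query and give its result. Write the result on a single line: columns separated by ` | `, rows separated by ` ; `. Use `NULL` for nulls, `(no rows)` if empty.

LEFT JOIN keeps every accounts row; unmatched ones get NULL for transactions columns.
Group by accounts.id and compute COUNT(t.id). COUNT(col) of an all-NULL group is 0.
  1: ids {9, 12, 22, 33} → COUNT(t.id)=4
  2: ids {17, 25} → COUNT(t.id)=2
  3: ids {1, 35} → COUNT(t.id)=2
  4: ids {6, 18, 20, 30} → COUNT(t.id)=4

Pia | 4 ; Mira | 2 ; Quinn | 2 ; Uma | 4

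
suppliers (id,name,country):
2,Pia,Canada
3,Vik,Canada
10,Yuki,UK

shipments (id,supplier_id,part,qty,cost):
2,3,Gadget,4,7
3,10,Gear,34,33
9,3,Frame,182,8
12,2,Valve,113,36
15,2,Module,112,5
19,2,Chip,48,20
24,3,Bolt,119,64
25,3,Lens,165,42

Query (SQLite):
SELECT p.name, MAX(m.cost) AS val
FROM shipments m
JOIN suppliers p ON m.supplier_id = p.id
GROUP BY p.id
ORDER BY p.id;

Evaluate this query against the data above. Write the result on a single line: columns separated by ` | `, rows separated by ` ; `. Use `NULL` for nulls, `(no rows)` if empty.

Join each shipments row to its suppliers via supplier_id.
Group joined rows by suppliers.id; compute MAX(m.cost) per group.
  2: ids {12, 15, 19} → MAX(m.cost)=36
  3: ids {2, 9, 24, 25} → MAX(m.cost)=64
  10: ids {3} → MAX(m.cost)=33

Pia | 36 ; Vik | 64 ; Yuki | 33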